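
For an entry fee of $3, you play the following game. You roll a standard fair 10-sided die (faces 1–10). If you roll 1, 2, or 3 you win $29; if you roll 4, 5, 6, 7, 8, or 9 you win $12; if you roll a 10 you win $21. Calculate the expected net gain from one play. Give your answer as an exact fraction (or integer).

E[payout] = (3/5)·12 + (1/10)·21 + (3/10)·29 = 18
Expected profit = 18 − 3 = 15

$15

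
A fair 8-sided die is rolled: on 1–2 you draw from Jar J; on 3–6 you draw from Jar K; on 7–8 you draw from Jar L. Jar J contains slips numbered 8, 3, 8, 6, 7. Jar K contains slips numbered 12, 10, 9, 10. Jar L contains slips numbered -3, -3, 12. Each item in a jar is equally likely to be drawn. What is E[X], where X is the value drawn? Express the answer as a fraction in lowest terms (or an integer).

289/40

E[X | Jar J] = (8 + 3 + 8 + 6 + 7)/5 = 32/5
E[X | Jar K] = (12 + 10 + 9 + 10)/4 = 41/4
E[X | Jar L] = (-3 − 3 + 12)/3 = 2
E[X] = (1/4)·32/5 + (1/2)·41/4 + (1/4)·2 = 289/40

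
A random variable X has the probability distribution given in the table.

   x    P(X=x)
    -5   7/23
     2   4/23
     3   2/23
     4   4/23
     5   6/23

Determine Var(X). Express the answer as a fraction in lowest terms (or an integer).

E[X] = (7/23)·(-5) + (4/23)·2 + (2/23)·3 + (4/23)·4 + (6/23)·5 = 25/23
E[X²] = (7/23)·25 + (4/23)·4 + (2/23)·9 + (4/23)·16 + (6/23)·25 = 423/23
Var(X) = 423/23 − (25/23)² = 9104/529

9104/529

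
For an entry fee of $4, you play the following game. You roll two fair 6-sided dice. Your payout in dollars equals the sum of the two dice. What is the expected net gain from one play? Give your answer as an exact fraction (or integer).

$3

Distribution of the sum of the two dice: 2 w.p. 1/36, 3 w.p. 1/18, 4 w.p. 1/12, 5 w.p. 1/9, 6 w.p. 5/36, 7 w.p. 1/6, …
E[payout] = (1/36)·2 + (1/18)·3 + (1/12)·4 + (1/9)·5 + (5/36)·6 + (1/6)·7 + (5/36)·8 + (1/9)·9 + (1/12)·10 + (1/18)·11 + (1/36)·12 = 7
Expected profit = 7 − 4 = 3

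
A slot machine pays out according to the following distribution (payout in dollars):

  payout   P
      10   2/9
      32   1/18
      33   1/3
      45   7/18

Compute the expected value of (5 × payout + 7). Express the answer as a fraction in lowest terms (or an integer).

E[5x+7] = (2/9)·57 + (1/18)·167 + (1/3)·172 + (7/18)·232
     = 339/2

339/2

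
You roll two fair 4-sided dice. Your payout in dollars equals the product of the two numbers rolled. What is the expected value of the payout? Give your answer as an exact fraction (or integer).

Distribution of the product of the two numbers rolled: 1 w.p. 1/16, 2 w.p. 1/8, 3 w.p. 1/8, 4 w.p. 3/16, 6 w.p. 1/8, 8 w.p. 1/8, …
E[payout] = (1/16)·1 + (1/8)·2 + (1/8)·3 + (3/16)·4 + (1/8)·6 + (1/8)·8 + (1/16)·9 + (1/8)·12 + (1/16)·16 = 25/4

25/4 dollars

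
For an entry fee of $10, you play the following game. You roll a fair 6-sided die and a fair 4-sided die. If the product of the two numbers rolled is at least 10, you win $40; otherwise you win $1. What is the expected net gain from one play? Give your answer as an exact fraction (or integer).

45/8 dollars

E[payout] = (5/8)·1 + (3/8)·40 = 125/8
Expected profit = 125/8 − 10 = 45/8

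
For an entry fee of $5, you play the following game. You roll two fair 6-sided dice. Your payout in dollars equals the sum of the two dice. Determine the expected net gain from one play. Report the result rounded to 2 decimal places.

$2.00

Distribution of the sum of the two dice: 2 w.p. 1/36, 3 w.p. 1/18, 4 w.p. 1/12, 5 w.p. 1/9, 6 w.p. 5/36, 7 w.p. 1/6, …
E[payout] = (1/36)·2 + (1/18)·3 + (1/12)·4 + (1/9)·5 + (5/36)·6 + (1/6)·7 + (5/36)·8 + (1/9)·9 + (1/12)·10 + (1/18)·11 + (1/36)·12 = 7
Expected profit = 7 − 5 = 2 ≈ $2.00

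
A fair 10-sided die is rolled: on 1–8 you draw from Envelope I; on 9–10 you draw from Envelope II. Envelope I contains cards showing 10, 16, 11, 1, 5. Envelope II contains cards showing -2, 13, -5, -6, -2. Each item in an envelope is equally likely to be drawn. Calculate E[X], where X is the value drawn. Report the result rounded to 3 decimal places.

6.800

E[X | Envelope I] = (10 + 16 + 11 + 1 + 5)/5 = 43/5
E[X | Envelope II] = (-2 + 13 − 5 − 6 − 2)/5 = -2/5
E[X] = (4/5)·43/5 + (1/5)·(-2/5) = 34/5 ≈ 6.800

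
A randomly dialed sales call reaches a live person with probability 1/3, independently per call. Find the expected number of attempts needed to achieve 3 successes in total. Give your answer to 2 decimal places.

9.00

By linearity (sum of 3 independent geometric waits), E[trials] = 3/p = 3/(1/3) = 9.
≈ 9.00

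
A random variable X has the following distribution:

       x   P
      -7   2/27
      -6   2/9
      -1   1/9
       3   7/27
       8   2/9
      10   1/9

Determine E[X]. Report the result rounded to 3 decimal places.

1.704

E[X] = (2/27)·(-7) + (2/9)·(-6) + (1/9)·(-1) + (7/27)·3 + (2/9)·8 + (1/9)·10
     = 46/27 ≈ 1.704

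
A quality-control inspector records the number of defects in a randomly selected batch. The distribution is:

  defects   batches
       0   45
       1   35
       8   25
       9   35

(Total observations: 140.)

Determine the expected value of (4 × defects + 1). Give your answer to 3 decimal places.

Total = 140, so P(defects=0) = 45/140, etc.
E[4x+1] = (9/28)·1 + (1/4)·5 + (5/28)·33 + (1/4)·37
     = 117/7 ≈ 16.714

16.714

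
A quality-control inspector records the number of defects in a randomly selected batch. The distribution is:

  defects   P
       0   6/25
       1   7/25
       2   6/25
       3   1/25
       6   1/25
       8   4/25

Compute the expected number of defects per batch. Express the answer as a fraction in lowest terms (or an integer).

E[X] = (6/25)·0 + (7/25)·1 + (6/25)·2 + (1/25)·3 + (1/25)·6 + (4/25)·8
     = 12/5

12/5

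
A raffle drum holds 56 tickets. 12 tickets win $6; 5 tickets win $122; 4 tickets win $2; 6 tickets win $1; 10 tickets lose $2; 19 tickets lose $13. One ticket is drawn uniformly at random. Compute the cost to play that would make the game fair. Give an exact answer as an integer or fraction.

E[payout] = (12/56)·6 + (5/56)·122 + (4/56)·2 + (6/56)·1 + (10/56)·(-2) + (19/56)·(-13) = 429/56
Fair fee = E[payout] = 429/56

429/56 dollars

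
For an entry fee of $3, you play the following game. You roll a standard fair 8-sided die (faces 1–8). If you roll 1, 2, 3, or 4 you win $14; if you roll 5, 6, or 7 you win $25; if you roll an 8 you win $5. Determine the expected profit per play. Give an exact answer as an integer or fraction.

E[payout] = (1/8)·5 + (1/2)·14 + (3/8)·25 = 17
Expected profit = 17 − 3 = 14

$14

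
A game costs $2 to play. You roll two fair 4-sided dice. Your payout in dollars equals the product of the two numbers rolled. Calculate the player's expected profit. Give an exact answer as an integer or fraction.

17/4 dollars

Distribution of the product of the two numbers rolled: 1 w.p. 1/16, 2 w.p. 1/8, 3 w.p. 1/8, 4 w.p. 3/16, 6 w.p. 1/8, 8 w.p. 1/8, …
E[payout] = (1/16)·1 + (1/8)·2 + (1/8)·3 + (3/16)·4 + (1/8)·6 + (1/8)·8 + (1/16)·9 + (1/8)·12 + (1/16)·16 = 25/4
Expected profit = 25/4 − 2 = 17/4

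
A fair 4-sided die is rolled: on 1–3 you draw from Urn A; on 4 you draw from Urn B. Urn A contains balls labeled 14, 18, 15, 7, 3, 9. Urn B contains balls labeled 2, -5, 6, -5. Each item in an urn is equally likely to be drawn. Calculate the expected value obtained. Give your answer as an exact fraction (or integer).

E[X | Urn A] = (14 + 18 + 15 + 7 + 3 + 9)/6 = 11
E[X | Urn B] = (2 − 5 + 6 − 5)/4 = -1/2
E[X] = (3/4)·11 + (1/4)·(-1/2) = 65/8

65/8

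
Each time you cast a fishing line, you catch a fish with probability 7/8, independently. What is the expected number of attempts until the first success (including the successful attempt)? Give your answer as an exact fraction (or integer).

For a geometric distribution, E[trials] = 1/p = 1/(7/8) = 8/7.

8/7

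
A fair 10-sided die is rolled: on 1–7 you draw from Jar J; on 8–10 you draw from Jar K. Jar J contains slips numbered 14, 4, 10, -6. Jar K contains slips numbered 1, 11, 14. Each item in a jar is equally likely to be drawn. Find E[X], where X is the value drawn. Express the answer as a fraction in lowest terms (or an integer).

129/20

E[X | Jar J] = (14 + 4 + 10 − 6)/4 = 11/2
E[X | Jar K] = (1 + 11 + 14)/3 = 26/3
E[X] = (7/10)·11/2 + (3/10)·26/3 = 129/20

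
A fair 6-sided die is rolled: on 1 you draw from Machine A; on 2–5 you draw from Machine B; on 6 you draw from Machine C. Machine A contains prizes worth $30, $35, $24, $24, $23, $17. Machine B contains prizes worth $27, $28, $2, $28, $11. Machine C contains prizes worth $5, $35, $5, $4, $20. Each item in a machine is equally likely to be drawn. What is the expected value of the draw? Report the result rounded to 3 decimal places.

E[X | Machine A] = (30 + 35 + 24 + 24 + 23 + 17)/6 = 51/2
E[X | Machine B] = (27 + 28 + 2 + 28 + 11)/5 = 96/5
E[X | Machine C] = (5 + 35 + 5 + 4 + 20)/5 = 69/5
E[X] = (1/6)·51/2 + (2/3)·96/5 + (1/6)·69/5 = 387/20 ≈ 19.350

$19.350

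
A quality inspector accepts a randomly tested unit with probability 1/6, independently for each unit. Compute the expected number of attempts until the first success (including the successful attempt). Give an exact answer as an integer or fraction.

6

For a geometric distribution, E[trials] = 1/p = 1/(1/6) = 6.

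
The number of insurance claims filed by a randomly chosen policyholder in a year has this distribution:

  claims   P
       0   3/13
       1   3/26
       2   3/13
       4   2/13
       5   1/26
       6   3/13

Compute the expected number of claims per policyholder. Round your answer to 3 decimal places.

E[X] = (3/13)·0 + (3/26)·1 + (3/13)·2 + (2/13)·4 + (1/26)·5 + (3/13)·6
     = 36/13 ≈ 2.769

2.769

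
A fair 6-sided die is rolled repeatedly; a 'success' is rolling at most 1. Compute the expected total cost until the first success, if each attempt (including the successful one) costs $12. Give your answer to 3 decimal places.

E[#attempts] = 1/p = 6; E[cost] = 12·6 = 72.
≈ 72.000

$72.000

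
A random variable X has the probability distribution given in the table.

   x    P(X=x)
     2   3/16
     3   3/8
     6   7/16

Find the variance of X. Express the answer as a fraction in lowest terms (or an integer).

183/64

E[X] = (3/16)·2 + (3/8)·3 + (7/16)·6 = 33/8
E[X²] = (3/16)·4 + (3/8)·9 + (7/16)·36 = 159/8
Var(X) = 159/8 − (33/8)² = 183/64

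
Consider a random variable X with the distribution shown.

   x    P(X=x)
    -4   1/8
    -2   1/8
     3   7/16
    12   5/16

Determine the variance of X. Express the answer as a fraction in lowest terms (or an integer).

8407/256

E[X] = (1/8)·(-4) + (1/8)·(-2) + (7/16)·3 + (5/16)·12 = 69/16
E[X²] = (1/8)·16 + (1/8)·4 + (7/16)·9 + (5/16)·144 = 823/16
Var(X) = 823/16 − (69/16)² = 8407/256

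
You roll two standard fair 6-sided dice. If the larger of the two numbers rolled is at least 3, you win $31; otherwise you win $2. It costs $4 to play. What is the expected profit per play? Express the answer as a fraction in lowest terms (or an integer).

E[payout] = (1/9)·2 + (8/9)·31 = 250/9
Expected profit = 250/9 − 4 = 214/9

214/9 dollars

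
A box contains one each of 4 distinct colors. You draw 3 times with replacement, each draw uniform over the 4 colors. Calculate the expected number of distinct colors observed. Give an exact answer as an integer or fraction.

Let Xⱼ=1 if type j appears at least once. P(Xⱼ=1) = 1 − ((4−1)/4)^3 = 37/64.
E[#distinct] = 4·37/64 = 37/16.

37/16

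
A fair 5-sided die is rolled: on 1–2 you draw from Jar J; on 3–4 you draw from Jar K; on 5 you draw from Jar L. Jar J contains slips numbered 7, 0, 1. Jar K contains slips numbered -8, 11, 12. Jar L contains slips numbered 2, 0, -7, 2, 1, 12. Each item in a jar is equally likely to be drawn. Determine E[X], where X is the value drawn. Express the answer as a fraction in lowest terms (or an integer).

17/5

E[X | Jar J] = (7 + 0 + 1)/3 = 8/3
E[X | Jar K] = (-8 + 11 + 12)/3 = 5
E[X | Jar L] = (2 + 0 − 7 + 2 + 1 + 12)/6 = 5/3
E[X] = (2/5)·8/3 + (2/5)·5 + (1/5)·5/3 = 17/5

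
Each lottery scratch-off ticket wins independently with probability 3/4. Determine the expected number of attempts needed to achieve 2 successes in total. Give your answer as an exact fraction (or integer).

By linearity (sum of 2 independent geometric waits), E[trials] = 2/p = 2/(3/4) = 8/3.

8/3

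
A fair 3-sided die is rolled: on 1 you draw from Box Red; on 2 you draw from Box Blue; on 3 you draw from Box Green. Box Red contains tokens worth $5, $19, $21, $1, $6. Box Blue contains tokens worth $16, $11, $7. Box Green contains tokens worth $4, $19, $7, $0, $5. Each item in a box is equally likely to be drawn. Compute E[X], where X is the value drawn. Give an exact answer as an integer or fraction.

E[X | Box Red] = (5 + 19 + 21 + 1 + 6)/5 = 52/5
E[X | Box Blue] = (16 + 11 + 7)/3 = 34/3
E[X | Box Green] = (4 + 19 + 7 + 0 + 5)/5 = 7
E[X] = (1/3)·52/5 + (1/3)·34/3 + (1/3)·7 = 431/45

431/45 dollars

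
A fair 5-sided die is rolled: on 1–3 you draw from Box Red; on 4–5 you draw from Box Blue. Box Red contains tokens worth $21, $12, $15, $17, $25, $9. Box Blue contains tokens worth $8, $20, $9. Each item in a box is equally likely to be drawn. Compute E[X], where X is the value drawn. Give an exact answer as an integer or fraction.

E[X | Box Red] = (21 + 12 + 15 + 17 + 25 + 9)/6 = 33/2
E[X | Box Blue] = (8 + 20 + 9)/3 = 37/3
E[X] = (3/5)·33/2 + (2/5)·37/3 = 89/6

89/6 dollars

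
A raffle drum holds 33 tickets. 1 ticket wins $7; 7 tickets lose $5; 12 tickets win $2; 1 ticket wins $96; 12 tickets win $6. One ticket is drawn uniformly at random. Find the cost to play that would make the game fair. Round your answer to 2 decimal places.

E[payout] = (1/33)·7 + (7/33)·(-5) + (12/33)·2 + (1/33)·96 + (12/33)·6 = 164/33
Fair fee = E[payout] = 164/33 ≈ $4.97

$4.97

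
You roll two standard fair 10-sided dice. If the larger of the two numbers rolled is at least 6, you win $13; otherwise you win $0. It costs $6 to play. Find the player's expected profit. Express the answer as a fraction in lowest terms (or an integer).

15/4 dollars

E[payout] = (1/4)·0 + (3/4)·13 = 39/4
Expected profit = 39/4 − 6 = 15/4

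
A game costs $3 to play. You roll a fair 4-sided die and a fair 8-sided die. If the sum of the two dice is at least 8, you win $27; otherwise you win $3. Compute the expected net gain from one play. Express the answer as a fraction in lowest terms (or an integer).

21/2 dollars

E[payout] = (9/16)·3 + (7/16)·27 = 27/2
Expected profit = 27/2 − 3 = 21/2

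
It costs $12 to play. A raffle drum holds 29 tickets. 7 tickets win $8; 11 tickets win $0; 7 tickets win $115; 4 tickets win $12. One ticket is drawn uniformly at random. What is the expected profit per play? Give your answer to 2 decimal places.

$19.34

E[payout] = (7/29)·8 + (11/29)·0 + (7/29)·115 + (4/29)·12 = 909/29
Expected profit = 909/29 − 12 = 561/29 ≈ $19.34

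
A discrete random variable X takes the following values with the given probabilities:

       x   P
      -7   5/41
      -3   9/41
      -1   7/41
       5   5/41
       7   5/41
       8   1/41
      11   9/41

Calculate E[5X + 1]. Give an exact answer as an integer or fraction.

E[5x+1] = (5/41)·(-34) + (9/41)·(-14) + (7/41)·(-4) + (5/41)·26 + (5/41)·36 + (1/41)·41 + (9/41)·56
     = 531/41

531/41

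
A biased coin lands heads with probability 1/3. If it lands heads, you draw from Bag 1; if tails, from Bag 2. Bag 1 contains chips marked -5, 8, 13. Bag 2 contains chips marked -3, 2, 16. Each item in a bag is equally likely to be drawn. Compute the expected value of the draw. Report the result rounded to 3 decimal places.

E[X | Bag 1] = (-5 + 8 + 13)/3 = 16/3
E[X | Bag 2] = (-3 + 2 + 16)/3 = 5
E[X] = (1/3)·16/3 + (2/3)·5 = 46/9 ≈ 5.111

5.111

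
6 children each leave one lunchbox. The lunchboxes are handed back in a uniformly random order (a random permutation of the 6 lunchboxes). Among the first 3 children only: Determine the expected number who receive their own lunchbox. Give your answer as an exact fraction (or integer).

Let Xᵢ = 1 if person i gets their own lunchbox. For each i, P(Xᵢ=1) = 1/6.
By linearity of expectation, E[X₁+…+X_3] = 3·(1/6) = 1/2.

1/2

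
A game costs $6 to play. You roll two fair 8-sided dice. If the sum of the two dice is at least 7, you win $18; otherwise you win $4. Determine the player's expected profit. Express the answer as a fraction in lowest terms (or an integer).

E[payout] = (15/64)·4 + (49/64)·18 = 471/32
Expected profit = 471/32 − 6 = 279/32

279/32 dollars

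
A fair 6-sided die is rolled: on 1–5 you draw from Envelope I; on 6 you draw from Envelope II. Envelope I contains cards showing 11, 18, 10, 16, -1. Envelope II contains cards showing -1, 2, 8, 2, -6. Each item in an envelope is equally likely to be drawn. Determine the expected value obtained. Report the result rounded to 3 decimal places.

E[X | Envelope I] = (11 + 18 + 10 + 16 − 1)/5 = 54/5
E[X | Envelope II] = (-1 + 2 + 8 + 2 − 6)/5 = 1
E[X] = (5/6)·54/5 + (1/6)·1 = 55/6 ≈ 9.167

9.167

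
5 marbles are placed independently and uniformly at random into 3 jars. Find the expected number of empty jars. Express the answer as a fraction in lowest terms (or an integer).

32/81

Let Xⱼ=1 if jar j is empty. P(Xⱼ=1) = ((3-1)/3)^5 = 32/243.
By linearity, E[#empty] = 3·32/243 = 32/81.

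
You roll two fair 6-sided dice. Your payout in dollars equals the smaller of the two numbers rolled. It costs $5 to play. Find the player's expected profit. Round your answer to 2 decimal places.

-$2.47

Distribution of the smaller of the two numbers rolled: 1 w.p. 11/36, 2 w.p. 1/4, 3 w.p. 7/36, 4 w.p. 5/36, 5 w.p. 1/12, 6 w.p. 1/36
E[payout] = (11/36)·1 + (1/4)·2 + (7/36)·3 + (5/36)·4 + (1/12)·5 + (1/36)·6 = 91/36
Expected profit = 91/36 − 5 = -89/36 ≈ -$2.47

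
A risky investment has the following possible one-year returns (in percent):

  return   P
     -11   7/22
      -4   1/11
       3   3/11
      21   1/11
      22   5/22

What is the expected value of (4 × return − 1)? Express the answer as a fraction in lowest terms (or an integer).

159/11

E[4x-1] = (7/22)·(-45) + (1/11)·(-17) + (3/11)·11 + (1/11)·83 + (5/22)·87
     = 159/11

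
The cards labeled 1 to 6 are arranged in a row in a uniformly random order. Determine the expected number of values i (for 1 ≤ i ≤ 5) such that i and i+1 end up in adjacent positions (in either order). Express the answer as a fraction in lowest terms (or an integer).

5/3

For each i ∈ {1,…,5}, let Xᵢ = 1 if i and i+1 are adjacent. P(Xᵢ=1) = 2·(6−1)!/6! = 2/6.
By linearity, E[ΣXᵢ] = (5)·(2/6) = 5/3.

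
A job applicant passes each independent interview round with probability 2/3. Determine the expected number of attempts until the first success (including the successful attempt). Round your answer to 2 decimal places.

For a geometric distribution, E[trials] = 1/p = 1/(2/3) = 3/2.
≈ 1.50

1.50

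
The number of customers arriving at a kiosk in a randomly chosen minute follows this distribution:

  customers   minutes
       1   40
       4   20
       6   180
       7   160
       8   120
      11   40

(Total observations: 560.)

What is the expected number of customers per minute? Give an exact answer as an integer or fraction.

Total = 560, so P(customers=1) = 40/560, etc.
E[X] = (1/14)·1 + (1/28)·4 + (9/28)·6 + (2/7)·7 + (3/14)·8 + (1/14)·11
     = 93/14

93/14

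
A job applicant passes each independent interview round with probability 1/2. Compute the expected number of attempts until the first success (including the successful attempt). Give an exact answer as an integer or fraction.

2

For a geometric distribution, E[trials] = 1/p = 1/(1/2) = 2.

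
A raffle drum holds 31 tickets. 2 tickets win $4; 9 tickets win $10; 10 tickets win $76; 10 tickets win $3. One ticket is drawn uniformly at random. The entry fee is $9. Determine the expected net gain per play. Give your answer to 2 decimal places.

E[payout] = (2/31)·4 + (9/31)·10 + (10/31)·76 + (10/31)·3 = 888/31
Expected profit = 888/31 − 9 = 609/31 ≈ $19.65

$19.65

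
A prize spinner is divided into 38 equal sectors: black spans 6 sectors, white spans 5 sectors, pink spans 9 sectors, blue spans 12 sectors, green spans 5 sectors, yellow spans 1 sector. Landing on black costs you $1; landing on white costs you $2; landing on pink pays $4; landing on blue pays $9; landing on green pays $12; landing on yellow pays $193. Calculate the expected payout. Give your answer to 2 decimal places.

E[payout] = (6/38)·(-1) + (5/38)·(-2) + (9/38)·4 + (12/38)·9 + (5/38)·12 + (1/38)·193 = 381/38
≈ $10.03

$10.03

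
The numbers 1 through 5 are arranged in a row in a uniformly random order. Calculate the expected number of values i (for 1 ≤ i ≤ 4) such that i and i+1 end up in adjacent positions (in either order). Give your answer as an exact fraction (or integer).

For each i ∈ {1,…,4}, let Xᵢ = 1 if i and i+1 are adjacent. P(Xᵢ=1) = 2·(5−1)!/5! = 2/5.
By linearity, E[ΣXᵢ] = (4)·(2/5) = 8/5.

8/5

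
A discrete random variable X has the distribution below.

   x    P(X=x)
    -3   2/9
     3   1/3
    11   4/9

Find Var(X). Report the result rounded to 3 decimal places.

E[X] = (2/9)·(-3) + (1/3)·3 + (4/9)·11 = 47/9
E[X²] = (2/9)·9 + (1/3)·9 + (4/9)·121 = 529/9
Var(X) = 529/9 − (47/9)² = 2552/81 ≈ 31.506

31.506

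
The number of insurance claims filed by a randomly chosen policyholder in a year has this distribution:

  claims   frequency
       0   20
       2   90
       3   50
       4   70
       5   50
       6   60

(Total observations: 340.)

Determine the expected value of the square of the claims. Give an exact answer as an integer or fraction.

Total = 340, so P(claims=0) = 20/340, etc.
E[X²] = (1/17)·0 + (9/34)·4 + (5/34)·9 + (7/34)·16 + (5/34)·25 + (3/17)·36
     = 267/17

267/17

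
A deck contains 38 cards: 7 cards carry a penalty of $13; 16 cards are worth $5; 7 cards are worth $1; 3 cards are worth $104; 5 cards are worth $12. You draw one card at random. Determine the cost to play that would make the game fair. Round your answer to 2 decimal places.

$9.68

E[payout] = (7/38)·(-13) + (16/38)·5 + (7/38)·1 + (3/38)·104 + (5/38)·12 = 184/19
Fair fee = E[payout] = 184/19 ≈ $9.68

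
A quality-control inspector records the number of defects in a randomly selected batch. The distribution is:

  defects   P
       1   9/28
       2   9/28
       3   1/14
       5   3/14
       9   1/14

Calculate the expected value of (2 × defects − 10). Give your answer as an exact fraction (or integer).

-59/14

E[2x-10] = (9/28)·(-8) + (9/28)·(-6) + (1/14)·(-4) + (3/14)·0 + (1/14)·8
     = -59/14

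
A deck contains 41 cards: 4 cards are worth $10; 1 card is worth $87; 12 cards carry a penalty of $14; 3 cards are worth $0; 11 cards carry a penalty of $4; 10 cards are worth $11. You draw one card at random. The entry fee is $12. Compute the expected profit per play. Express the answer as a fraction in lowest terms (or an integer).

-467/41 dollars

E[payout] = (4/41)·10 + (1/41)·87 + (12/41)·(-14) + (3/41)·0 + (11/41)·(-4) + (10/41)·11 = 25/41
Expected profit = 25/41 − 12 = -467/41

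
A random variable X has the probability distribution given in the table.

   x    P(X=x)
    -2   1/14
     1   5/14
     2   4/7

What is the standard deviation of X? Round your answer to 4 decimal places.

1.0425

E[X] = 19/14, E[X²] = 41/14
Var(X) = E[X²] − (E[X])² = 41/14 − 361/196 = 213/196
SD(X) = √(213/196) ≈ 1.0425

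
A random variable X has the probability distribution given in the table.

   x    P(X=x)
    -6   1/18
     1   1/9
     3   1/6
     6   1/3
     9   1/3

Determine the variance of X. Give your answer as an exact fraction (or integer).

E[X] = (1/18)·(-6) + (1/9)·1 + (1/6)·3 + (1/3)·6 + (1/3)·9 = 95/18
E[X²] = (1/18)·36 + (1/9)·1 + (1/6)·9 + (1/3)·36 + (1/3)·81 = 767/18
Var(X) = 767/18 − (95/18)² = 4781/324

4781/324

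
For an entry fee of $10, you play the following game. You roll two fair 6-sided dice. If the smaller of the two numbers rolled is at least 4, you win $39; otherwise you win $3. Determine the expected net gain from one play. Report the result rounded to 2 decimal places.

E[payout] = (3/4)·3 + (1/4)·39 = 12
Expected profit = 12 − 10 = 2 ≈ $2.00

$2.00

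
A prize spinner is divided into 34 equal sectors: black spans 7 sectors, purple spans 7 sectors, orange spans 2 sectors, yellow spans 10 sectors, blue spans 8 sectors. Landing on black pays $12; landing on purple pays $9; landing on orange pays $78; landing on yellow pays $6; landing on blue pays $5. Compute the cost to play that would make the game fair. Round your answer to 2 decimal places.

$11.85

E[payout] = (7/34)·12 + (7/34)·9 + (2/34)·78 + (10/34)·6 + (8/34)·5 = 403/34
Fair fee = E[payout] = 403/34 ≈ $11.85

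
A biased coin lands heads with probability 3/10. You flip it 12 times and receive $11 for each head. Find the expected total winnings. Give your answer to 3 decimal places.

$39.600

E[#heads] = 12·3/10 = 18/5 (linearity over flips).
E[winnings] = 11·18/5 = 198/5.
≈ 39.600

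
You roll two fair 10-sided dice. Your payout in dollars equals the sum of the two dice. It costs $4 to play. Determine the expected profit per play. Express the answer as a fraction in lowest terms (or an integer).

$7

Distribution of the sum of the two dice: 2 w.p. 1/100, 3 w.p. 1/50, 4 w.p. 3/100, 5 w.p. 1/25, 6 w.p. 1/20, 7 w.p. 3/50, …
E[payout] = (1/100)·2 + (1/50)·3 + (3/100)·4 + (1/25)·5 + (1/20)·6 + (3/50)·7 + (7/100)·8 + (2/25)·9 + (9/100)·10 + (1/10)·11 + (9/100)·12 + (2/25)·13 + (7/100)·14 + (3/50)·15 + (1/20)·16 + (1/25)·17 + (3/100)·18 + (1/50)·19 + (1/100)·20 = 11
Expected profit = 11 − 4 = 7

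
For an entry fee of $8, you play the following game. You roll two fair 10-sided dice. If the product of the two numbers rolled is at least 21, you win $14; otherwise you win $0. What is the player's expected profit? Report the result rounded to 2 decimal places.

E[payout] = (23/50)·0 + (27/50)·14 = 189/25
Expected profit = 189/25 − 8 = -11/25 ≈ -$0.44

-$0.44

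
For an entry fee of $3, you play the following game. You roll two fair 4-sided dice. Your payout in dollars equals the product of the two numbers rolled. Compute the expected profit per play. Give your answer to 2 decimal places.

Distribution of the product of the two numbers rolled: 1 w.p. 1/16, 2 w.p. 1/8, 3 w.p. 1/8, 4 w.p. 3/16, 6 w.p. 1/8, 8 w.p. 1/8, …
E[payout] = (1/16)·1 + (1/8)·2 + (1/8)·3 + (3/16)·4 + (1/8)·6 + (1/8)·8 + (1/16)·9 + (1/8)·12 + (1/16)·16 = 25/4
Expected profit = 25/4 − 3 = 13/4 ≈ $3.25

$3.25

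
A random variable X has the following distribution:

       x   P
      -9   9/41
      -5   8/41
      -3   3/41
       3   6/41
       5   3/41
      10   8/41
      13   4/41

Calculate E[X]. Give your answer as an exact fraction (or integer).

E[X] = (9/41)·(-9) + (8/41)·(-5) + (3/41)·(-3) + (6/41)·3 + (3/41)·5 + (8/41)·10 + (4/41)·13
     = 35/41

35/41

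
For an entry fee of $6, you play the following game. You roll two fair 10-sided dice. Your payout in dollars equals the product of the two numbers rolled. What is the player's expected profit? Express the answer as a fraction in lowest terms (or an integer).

97/4 dollars

Distribution of the product of the two numbers rolled: 1 w.p. 1/100, 2 w.p. 1/50, 3 w.p. 1/50, 4 w.p. 3/100, 5 w.p. 1/50, 6 w.p. 1/25, …
E[payout] = (1/100)·1 + (1/50)·2 + (1/50)·3 + (3/100)·4 + (1/50)·5 + (1/25)·6 + (1/50)·7 + (1/25)·8 + (3/100)·9 + (1/25)·10 + (1/25)·12 + (1/50)·14 + (1/50)·15 + (3/100)·16 + (1/25)·18 + (1/25)·20 + (1/50)·21 + (1/25)·24 + (1/100)·25 + (1/50)·27 + (1/50)·28 + (1/25)·30 + (1/50)·32 + (1/50)·35 + (3/100)·36 + (1/25)·40 + (1/50)·42 + (1/50)·45 + (1/50)·48 + (1/100)·49 + (1/50)·50 + (1/50)·54 + (1/50)·56 + (1/50)·60 + (1/50)·63 + (1/100)·64 + (1/50)·70 + (1/50)·72 + (1/50)·80 + (1/100)·81 + (1/50)·90 + (1/100)·100 = 121/4
Expected profit = 121/4 − 6 = 97/4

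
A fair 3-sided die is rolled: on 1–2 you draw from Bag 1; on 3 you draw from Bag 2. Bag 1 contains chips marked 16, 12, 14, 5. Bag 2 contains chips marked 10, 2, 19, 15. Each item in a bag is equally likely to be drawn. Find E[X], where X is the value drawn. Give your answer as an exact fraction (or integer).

35/3

E[X | Bag 1] = (16 + 12 + 14 + 5)/4 = 47/4
E[X | Bag 2] = (10 + 2 + 19 + 15)/4 = 23/2
E[X] = (2/3)·47/4 + (1/3)·23/2 = 35/3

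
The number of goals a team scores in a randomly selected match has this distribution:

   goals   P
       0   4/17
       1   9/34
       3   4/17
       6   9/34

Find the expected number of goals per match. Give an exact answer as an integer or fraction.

E[X] = (4/17)·0 + (9/34)·1 + (4/17)·3 + (9/34)·6
     = 87/34

87/34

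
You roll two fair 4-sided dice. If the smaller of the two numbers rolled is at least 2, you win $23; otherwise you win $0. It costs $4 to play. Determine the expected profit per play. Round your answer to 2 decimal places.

$8.94

E[payout] = (7/16)·0 + (9/16)·23 = 207/16
Expected profit = 207/16 − 4 = 143/16 ≈ $8.94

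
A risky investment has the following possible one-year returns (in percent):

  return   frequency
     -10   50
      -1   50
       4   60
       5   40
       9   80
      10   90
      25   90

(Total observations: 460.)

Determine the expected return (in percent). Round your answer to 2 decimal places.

8.17

Total = 460, so P(return=-10) = 50/460, etc.
E[X] = (5/46)·(-10) + (5/46)·(-1) + (3/23)·4 + (2/23)·5 + (4/23)·9 + (9/46)·10 + (9/46)·25
     = 188/23 ≈ 8.17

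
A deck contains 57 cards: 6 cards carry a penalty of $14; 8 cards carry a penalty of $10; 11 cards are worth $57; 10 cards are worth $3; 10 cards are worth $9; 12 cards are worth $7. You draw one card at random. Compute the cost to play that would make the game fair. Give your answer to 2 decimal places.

$11.70

E[payout] = (6/57)·(-14) + (8/57)·(-10) + (11/57)·57 + (10/57)·3 + (10/57)·9 + (12/57)·7 = 667/57
Fair fee = E[payout] = 667/57 ≈ $11.70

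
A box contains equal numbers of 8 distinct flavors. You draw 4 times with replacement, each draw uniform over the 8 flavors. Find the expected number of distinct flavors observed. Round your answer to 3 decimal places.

Let Xⱼ=1 if type j appears at least once. P(Xⱼ=1) = 1 − ((8−1)/8)^4 = 1695/4096.
E[#distinct] = 8·1695/4096 = 1695/512.
≈ 3.311

3.311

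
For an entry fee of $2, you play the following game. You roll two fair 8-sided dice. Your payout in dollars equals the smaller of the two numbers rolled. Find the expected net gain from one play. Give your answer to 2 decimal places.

$1.19

Distribution of the smaller of the two numbers rolled: 1 w.p. 15/64, 2 w.p. 13/64, 3 w.p. 11/64, 4 w.p. 9/64, 5 w.p. 7/64, 6 w.p. 5/64, …
E[payout] = (15/64)·1 + (13/64)·2 + (11/64)·3 + (9/64)·4 + (7/64)·5 + (5/64)·6 + (3/64)·7 + (1/64)·8 = 51/16
Expected profit = 51/16 − 2 = 19/16 ≈ $1.19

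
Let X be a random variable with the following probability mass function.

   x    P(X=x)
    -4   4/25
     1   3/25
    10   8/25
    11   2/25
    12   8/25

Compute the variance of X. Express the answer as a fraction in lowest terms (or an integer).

892/25

E[X] = (4/25)·(-4) + (3/25)·1 + (8/25)·10 + (2/25)·11 + (8/25)·12 = 37/5
E[X²] = (4/25)·16 + (3/25)·1 + (8/25)·100 + (2/25)·121 + (8/25)·144 = 2261/25
Var(X) = 2261/25 − (37/5)² = 892/25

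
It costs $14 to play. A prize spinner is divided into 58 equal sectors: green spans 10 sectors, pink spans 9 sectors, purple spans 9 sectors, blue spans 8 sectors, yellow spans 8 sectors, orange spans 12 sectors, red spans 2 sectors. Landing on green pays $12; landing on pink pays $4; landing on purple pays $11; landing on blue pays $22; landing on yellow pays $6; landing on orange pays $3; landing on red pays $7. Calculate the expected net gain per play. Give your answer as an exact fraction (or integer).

E[payout] = (10/58)·12 + (9/58)·4 + (9/58)·11 + (8/58)·22 + (8/58)·6 + (12/58)·3 + (2/58)·7 = 529/58
Expected profit = 529/58 − 14 = -283/58

-283/58 dollars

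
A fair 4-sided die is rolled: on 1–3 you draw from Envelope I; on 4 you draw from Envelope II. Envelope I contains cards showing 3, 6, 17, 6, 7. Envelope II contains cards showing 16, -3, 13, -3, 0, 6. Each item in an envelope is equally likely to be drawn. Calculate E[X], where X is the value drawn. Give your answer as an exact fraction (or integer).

847/120

E[X | Envelope I] = (3 + 6 + 17 + 6 + 7)/5 = 39/5
E[X | Envelope II] = (16 − 3 + 13 − 3 + 0 + 6)/6 = 29/6
E[X] = (3/4)·39/5 + (1/4)·29/6 = 847/120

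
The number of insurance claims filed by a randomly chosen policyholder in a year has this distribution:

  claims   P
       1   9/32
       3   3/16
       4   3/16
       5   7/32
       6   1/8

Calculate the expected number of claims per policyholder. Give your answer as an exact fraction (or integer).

55/16

E[X] = (9/32)·1 + (3/16)·3 + (3/16)·4 + (7/32)·5 + (1/8)·6
     = 55/16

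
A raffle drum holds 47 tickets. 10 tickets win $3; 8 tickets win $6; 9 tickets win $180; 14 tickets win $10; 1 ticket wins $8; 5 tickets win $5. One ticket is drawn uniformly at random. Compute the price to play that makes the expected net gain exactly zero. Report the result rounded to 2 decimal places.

$39.81

E[payout] = (10/47)·3 + (8/47)·6 + (9/47)·180 + (14/47)·10 + (1/47)·8 + (5/47)·5 = 1871/47
Fair fee = E[payout] = 1871/47 ≈ $39.81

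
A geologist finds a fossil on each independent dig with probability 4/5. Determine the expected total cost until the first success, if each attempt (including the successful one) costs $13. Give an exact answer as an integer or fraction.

65/4 dollars

E[#attempts] = 1/p = 5/4; E[cost] = 13·5/4 = 65/4.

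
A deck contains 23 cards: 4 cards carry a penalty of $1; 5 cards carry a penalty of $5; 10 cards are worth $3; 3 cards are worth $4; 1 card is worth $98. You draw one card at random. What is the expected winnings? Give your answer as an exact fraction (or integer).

E[payout] = (4/23)·(-1) + (5/23)·(-5) + (10/23)·3 + (3/23)·4 + (1/23)·98 = 111/23

111/23 dollars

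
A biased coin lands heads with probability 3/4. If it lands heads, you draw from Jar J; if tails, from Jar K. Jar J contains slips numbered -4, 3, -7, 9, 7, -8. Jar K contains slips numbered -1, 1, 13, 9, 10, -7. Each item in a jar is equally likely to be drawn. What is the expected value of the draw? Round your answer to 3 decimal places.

E[X | Jar J] = (-4 + 3 − 7 + 9 + 7 − 8)/6 = 0
E[X | Jar K] = (-1 + 1 + 13 + 9 + 10 − 7)/6 = 25/6
E[X] = (3/4)·0 + (1/4)·25/6 = 25/24 ≈ 1.042

1.042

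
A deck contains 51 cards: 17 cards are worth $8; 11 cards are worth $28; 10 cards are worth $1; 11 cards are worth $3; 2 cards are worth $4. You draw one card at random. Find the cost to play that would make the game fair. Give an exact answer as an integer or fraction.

165/17 dollars

E[payout] = (17/51)·8 + (11/51)·28 + (10/51)·1 + (11/51)·3 + (2/51)·4 = 165/17
Fair fee = E[payout] = 165/17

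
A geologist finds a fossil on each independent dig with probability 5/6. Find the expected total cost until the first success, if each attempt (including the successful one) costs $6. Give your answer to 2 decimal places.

E[#attempts] = 1/p = 6/5; E[cost] = 6·6/5 = 36/5.
≈ 7.20

$7.20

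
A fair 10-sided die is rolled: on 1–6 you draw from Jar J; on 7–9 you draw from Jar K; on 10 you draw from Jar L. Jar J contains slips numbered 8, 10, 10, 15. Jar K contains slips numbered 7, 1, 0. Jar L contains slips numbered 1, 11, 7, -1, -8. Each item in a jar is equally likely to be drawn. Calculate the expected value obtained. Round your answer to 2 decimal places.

E[X | Jar J] = (8 + 10 + 10 + 15)/4 = 43/4
E[X | Jar K] = (7 + 1 + 0)/3 = 8/3
E[X | Jar L] = (1 + 11 + 7 − 1 − 8)/5 = 2
E[X] = (3/5)·43/4 + (3/10)·8/3 + (1/10)·2 = 149/20 ≈ 7.45

7.45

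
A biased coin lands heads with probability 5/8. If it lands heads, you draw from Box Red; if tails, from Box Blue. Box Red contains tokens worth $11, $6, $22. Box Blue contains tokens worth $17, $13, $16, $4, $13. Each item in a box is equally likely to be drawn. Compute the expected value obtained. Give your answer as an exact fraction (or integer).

E[X | Box Red] = (11 + 6 + 22)/3 = 13
E[X | Box Blue] = (17 + 13 + 16 + 4 + 13)/5 = 63/5
E[X] = (5/8)·13 + (3/8)·63/5 = 257/20

257/20 dollars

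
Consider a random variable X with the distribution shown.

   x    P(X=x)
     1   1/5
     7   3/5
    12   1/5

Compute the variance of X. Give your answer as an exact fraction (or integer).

304/25

E[X] = (1/5)·1 + (3/5)·7 + (1/5)·12 = 34/5
E[X²] = (1/5)·1 + (3/5)·49 + (1/5)·144 = 292/5
Var(X) = 292/5 − (34/5)² = 304/25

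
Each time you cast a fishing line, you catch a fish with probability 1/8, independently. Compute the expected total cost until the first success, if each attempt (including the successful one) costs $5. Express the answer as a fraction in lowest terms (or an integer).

$40

E[#attempts] = 1/p = 8; E[cost] = 5·8 = 40.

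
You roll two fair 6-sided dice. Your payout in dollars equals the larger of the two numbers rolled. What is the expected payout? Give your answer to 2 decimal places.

$4.47

Distribution of the larger of the two numbers rolled: 1 w.p. 1/36, 2 w.p. 1/12, 3 w.p. 5/36, 4 w.p. 7/36, 5 w.p. 1/4, 6 w.p. 11/36
E[payout] = (1/36)·1 + (1/12)·2 + (5/36)·3 + (7/36)·4 + (1/4)·5 + (11/36)·6 = 161/36
≈ $4.47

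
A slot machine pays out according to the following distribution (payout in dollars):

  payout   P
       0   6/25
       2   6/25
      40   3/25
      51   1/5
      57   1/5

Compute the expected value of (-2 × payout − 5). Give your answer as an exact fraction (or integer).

E[-2x-5] = (6/25)·(-5) + (6/25)·(-9) + (3/25)·(-85) + (1/5)·(-107) + (1/5)·(-119)
     = -1469/25

-1469/25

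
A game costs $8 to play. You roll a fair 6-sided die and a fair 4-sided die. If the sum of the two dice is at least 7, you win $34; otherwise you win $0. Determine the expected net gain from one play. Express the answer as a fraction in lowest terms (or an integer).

37/6 dollars

E[payout] = (7/12)·0 + (5/12)·34 = 85/6
Expected profit = 85/6 − 8 = 37/6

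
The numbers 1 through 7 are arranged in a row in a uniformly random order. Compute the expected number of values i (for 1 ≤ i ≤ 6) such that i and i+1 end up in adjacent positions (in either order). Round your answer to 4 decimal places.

1.7143

For each i ∈ {1,…,6}, let Xᵢ = 1 if i and i+1 are adjacent. P(Xᵢ=1) = 2·(7−1)!/7! = 2/7.
By linearity, E[ΣXᵢ] = (6)·(2/7) = 12/7.
≈ 1.7143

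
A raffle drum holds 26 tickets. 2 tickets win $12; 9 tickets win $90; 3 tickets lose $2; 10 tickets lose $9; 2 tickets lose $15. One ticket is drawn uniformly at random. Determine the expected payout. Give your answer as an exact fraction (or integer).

E[payout] = (2/26)·12 + (9/26)·90 + (3/26)·(-2) + (10/26)·(-9) + (2/26)·(-15) = 354/13

354/13 dollars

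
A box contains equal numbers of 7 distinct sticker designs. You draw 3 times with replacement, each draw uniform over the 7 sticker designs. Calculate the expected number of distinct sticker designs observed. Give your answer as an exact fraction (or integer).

Let Xⱼ=1 if type j appears at least once. P(Xⱼ=1) = 1 − ((7−1)/7)^3 = 127/343.
E[#distinct] = 7·127/343 = 127/49.

127/49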